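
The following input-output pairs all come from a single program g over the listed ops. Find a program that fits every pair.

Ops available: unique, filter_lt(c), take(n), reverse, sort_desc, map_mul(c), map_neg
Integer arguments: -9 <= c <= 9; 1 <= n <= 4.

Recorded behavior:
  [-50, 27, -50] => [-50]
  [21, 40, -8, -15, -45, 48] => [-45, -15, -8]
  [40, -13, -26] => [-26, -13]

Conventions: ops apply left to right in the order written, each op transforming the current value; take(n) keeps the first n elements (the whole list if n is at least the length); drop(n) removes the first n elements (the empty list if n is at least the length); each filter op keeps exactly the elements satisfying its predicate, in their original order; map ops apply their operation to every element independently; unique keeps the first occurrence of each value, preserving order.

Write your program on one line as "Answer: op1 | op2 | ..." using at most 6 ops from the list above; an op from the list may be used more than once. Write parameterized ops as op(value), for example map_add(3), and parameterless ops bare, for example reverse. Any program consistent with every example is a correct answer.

unique | map_neg | reverse | map_neg | filter_lt(-7)

Check, running the answer program on each example:
  [-50, 27, -50] -> [-50, 27] -> [50, -27] -> [-27, 50] -> [27, -50] -> [-50]
  [21, 40, -8, -15, -45, 48] -> [21, 40, -8, -15, -45, 48] -> [-21, -40, 8, 15, 45, -48] -> [-48, 45, 15, 8, -40, -21] -> [48, -45, -15, -8, 40, 21] -> [-45, -15, -8]
  [40, -13, -26] -> [40, -13, -26] -> [-40, 13, 26] -> [26, 13, -40] -> [-26, -13, 40] -> [-26, -13]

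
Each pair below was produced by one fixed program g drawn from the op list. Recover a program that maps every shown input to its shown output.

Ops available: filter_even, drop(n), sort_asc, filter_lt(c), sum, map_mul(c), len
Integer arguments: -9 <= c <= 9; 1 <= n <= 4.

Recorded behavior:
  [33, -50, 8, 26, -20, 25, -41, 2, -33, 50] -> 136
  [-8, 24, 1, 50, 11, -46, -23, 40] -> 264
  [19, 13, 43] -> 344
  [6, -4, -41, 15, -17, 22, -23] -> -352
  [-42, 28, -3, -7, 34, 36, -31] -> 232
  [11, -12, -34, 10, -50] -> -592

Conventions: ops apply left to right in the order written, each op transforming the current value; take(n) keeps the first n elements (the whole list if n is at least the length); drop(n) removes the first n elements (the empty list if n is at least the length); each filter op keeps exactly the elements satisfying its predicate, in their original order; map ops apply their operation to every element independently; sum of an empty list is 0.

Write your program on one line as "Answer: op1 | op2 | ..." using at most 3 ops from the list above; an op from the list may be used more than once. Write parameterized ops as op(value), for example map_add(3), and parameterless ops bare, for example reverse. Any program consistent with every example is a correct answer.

drop(2) | map_mul(8) | sum

Check, running the answer program on each example:
  [33, -50, 8, 26, -20, 25, -41, 2, -33, 50] -> [8, 26, -20, 25, -41, 2, -33, 50] -> [64, 208, -160, 200, -328, 16, -264, 400] -> 136
  [-8, 24, 1, 50, 11, -46, -23, 40] -> [1, 50, 11, -46, -23, 40] -> [8, 400, 88, -368, -184, 320] -> 264
  [19, 13, 43] -> [43] -> [344] -> 344
  [6, -4, -41, 15, -17, 22, -23] -> [-41, 15, -17, 22, -23] -> [-328, 120, -136, 176, -184] -> -352
  [-42, 28, -3, -7, 34, 36, -31] -> [-3, -7, 34, 36, -31] -> [-24, -56, 272, 288, -248] -> 232
  [11, -12, -34, 10, -50] -> [-34, 10, -50] -> [-272, 80, -400] -> -592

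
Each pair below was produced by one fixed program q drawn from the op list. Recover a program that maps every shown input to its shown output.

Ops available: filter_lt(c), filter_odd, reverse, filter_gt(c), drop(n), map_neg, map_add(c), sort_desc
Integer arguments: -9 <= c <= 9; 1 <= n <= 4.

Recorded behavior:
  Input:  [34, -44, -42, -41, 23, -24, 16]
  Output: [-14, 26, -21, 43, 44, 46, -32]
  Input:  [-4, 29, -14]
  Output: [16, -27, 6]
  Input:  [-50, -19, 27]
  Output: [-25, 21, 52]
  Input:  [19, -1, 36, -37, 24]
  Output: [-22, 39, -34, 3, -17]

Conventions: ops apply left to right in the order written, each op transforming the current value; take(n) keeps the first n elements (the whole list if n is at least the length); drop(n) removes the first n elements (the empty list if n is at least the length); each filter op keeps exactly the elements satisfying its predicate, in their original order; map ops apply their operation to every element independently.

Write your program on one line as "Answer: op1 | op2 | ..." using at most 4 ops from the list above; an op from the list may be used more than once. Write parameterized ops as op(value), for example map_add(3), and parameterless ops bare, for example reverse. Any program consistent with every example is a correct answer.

reverse | map_add(-2) | map_neg

Check, running the answer program on each example:
  [34, -44, -42, -41, 23, -24, 16] -> [16, -24, 23, -41, -42, -44, 34] -> [14, -26, 21, -43, -44, -46, 32] -> [-14, 26, -21, 43, 44, 46, -32]
  [-4, 29, -14] -> [-14, 29, -4] -> [-16, 27, -6] -> [16, -27, 6]
  [-50, -19, 27] -> [27, -19, -50] -> [25, -21, -52] -> [-25, 21, 52]
  [19, -1, 36, -37, 24] -> [24, -37, 36, -1, 19] -> [22, -39, 34, -3, 17] -> [-22, 39, -34, 3, -17]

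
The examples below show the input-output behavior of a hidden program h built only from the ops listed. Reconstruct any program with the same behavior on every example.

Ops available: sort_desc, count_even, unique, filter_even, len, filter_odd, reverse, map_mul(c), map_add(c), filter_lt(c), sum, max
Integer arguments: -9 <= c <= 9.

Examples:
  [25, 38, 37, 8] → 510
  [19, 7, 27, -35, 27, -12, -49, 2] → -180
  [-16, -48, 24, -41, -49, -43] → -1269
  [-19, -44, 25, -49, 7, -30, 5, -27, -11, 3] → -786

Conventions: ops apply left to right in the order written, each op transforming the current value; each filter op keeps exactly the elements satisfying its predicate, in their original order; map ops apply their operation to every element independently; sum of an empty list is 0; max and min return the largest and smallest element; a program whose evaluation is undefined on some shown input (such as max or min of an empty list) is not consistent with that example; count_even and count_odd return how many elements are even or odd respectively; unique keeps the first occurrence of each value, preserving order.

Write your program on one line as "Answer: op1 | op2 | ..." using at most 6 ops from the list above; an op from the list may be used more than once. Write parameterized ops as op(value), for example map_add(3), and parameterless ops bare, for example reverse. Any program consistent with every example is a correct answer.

map_add(-3) | filter_even | map_mul(9) | map_add(3) | sum

Check, running the answer program on each example:
  [25, 38, 37, 8] -> [22, 35, 34, 5] -> [22, 34] -> [198, 306] -> [201, 309] -> 510
  [19, 7, 27, -35, 27, -12, -49, 2] -> [16, 4, 24, -38, 24, -15, -52, -1] -> [16, 4, 24, -38, 24, -52] -> [144, 36, 216, -342, 216, -468] -> [147, 39, 219, -339, 219, -465] -> -180
  [-16, -48, 24, -41, -49, -43] -> [-19, -51, 21, -44, -52, -46] -> [-44, -52, -46] -> [-396, -468, -414] -> [-393, -465, -411] -> -1269
  [-19, -44, 25, -49, 7, -30, 5, -27, -11, 3] -> [-22, -47, 22, -52, 4, -33, 2, -30, -14, 0] -> [-22, 22, -52, 4, 2, -30, -14, 0] -> [-198, 198, -468, 36, 18, -270, -126, 0] -> [-195, 201, -465, 39, 21, -267, -123, 3] -> -786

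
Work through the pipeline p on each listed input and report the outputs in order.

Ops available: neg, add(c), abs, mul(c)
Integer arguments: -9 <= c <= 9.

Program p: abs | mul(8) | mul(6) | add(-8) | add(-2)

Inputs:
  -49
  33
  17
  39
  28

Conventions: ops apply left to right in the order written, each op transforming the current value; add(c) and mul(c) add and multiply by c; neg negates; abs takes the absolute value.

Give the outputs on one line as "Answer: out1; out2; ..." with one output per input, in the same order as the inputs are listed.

2342; 1574; 806; 1862; 1334

Execution, op by op:
  -49 -> 49 -> 392 -> 2352 -> 2344 -> 2342
  33 -> 33 -> 264 -> 1584 -> 1576 -> 1574
  17 -> 17 -> 136 -> 816 -> 808 -> 806
  39 -> 39 -> 312 -> 1872 -> 1864 -> 1862
  28 -> 28 -> 224 -> 1344 -> 1336 -> 1334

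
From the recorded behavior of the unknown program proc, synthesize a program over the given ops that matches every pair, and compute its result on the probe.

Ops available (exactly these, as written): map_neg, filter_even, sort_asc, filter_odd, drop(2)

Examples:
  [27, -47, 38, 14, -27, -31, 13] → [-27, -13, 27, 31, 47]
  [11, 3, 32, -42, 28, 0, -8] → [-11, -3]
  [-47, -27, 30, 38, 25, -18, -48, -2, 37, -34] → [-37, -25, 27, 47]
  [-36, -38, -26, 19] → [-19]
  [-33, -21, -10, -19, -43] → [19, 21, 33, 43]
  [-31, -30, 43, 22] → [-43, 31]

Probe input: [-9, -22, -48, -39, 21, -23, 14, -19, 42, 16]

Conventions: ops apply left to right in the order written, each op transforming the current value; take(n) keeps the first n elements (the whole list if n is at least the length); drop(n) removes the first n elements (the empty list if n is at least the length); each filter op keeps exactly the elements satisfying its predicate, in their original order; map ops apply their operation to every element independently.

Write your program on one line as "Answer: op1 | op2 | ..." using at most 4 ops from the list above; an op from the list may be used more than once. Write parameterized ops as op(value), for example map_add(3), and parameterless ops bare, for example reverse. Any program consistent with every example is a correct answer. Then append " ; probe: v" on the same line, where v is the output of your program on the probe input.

map_neg | filter_odd | sort_asc ; probe: [-21, 9, 19, 23, 39]

Check, running the answer program on each example:
  [27, -47, 38, 14, -27, -31, 13] -> [-27, 47, -38, -14, 27, 31, -13] -> [-27, 47, 27, 31, -13] -> [-27, -13, 27, 31, 47]
  [11, 3, 32, -42, 28, 0, -8] -> [-11, -3, -32, 42, -28, 0, 8] -> [-11, -3] -> [-11, -3]
  [-47, -27, 30, 38, 25, -18, -48, -2, 37, -34] -> [47, 27, -30, -38, -25, 18, 48, 2, -37, 34] -> [47, 27, -25, -37] -> [-37, -25, 27, 47]
  [-36, -38, -26, 19] -> [36, 38, 26, -19] -> [-19] -> [-19]
  [-33, -21, -10, -19, -43] -> [33, 21, 10, 19, 43] -> [33, 21, 19, 43] -> [19, 21, 33, 43]
  [-31, -30, 43, 22] -> [31, 30, -43, -22] -> [31, -43] -> [-43, 31]
  probe: [-9, -22, -48, -39, 21, -23, 14, -19, 42, 16] -> [9, 22, 48, 39, -21, 23, -14, 19, -42, -16] -> [9, 39, -21, 23, 19] -> [-21, 9, 19, 23, 39]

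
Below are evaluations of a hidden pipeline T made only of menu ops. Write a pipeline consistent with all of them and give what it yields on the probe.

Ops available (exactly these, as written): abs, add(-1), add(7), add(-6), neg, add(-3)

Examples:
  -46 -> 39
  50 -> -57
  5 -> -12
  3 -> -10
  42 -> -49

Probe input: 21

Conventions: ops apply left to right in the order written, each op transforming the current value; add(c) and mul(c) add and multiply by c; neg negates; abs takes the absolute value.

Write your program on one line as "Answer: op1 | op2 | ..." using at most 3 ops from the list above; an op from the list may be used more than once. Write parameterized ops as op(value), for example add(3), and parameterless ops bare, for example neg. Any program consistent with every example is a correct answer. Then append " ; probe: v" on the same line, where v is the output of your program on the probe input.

add(7) | neg ; probe: -28

Check, running the answer program on each example:
  -46 -> -39 -> 39
  50 -> 57 -> -57
  5 -> 12 -> -12
  3 -> 10 -> -10
  42 -> 49 -> -49
  probe: 21 -> 28 -> -28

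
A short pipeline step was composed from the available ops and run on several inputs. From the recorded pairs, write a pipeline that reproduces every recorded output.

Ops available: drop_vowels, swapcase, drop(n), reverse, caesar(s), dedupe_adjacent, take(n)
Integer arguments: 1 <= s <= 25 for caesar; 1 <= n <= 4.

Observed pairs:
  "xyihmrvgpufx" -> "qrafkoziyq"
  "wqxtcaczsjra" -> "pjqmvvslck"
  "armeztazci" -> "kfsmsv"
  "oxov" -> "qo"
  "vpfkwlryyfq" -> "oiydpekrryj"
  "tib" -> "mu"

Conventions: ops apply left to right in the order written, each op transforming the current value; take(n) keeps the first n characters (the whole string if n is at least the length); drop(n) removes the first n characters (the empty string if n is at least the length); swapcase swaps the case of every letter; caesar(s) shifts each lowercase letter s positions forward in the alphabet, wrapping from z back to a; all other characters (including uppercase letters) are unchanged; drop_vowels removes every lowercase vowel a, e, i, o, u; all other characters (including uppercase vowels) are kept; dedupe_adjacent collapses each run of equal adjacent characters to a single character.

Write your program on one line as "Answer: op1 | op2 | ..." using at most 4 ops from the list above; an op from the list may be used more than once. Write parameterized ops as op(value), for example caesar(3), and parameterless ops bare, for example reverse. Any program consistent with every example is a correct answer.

drop_vowels | caesar(24) | caesar(21)

Check, running the answer program on each example:
  "xyihmrvgpufx" -> "xyhmrvgpfx" -> "vwfkptendv" -> "qrafkoziyq"
  "wqxtcaczsjra" -> "wqxtcczsjr" -> "uovraaxqhp" -> "pjqmvvslck"
  "armeztazci" -> "rmztzc" -> "pkxrxa" -> "kfsmsv"
  "oxov" -> "xv" -> "vt" -> "qo"
  "vpfkwlryyfq" -> "vpfkwlryyfq" -> "tndiujpwwdo" -> "oiydpekrryj"
  "tib" -> "tb" -> "rz" -> "mu"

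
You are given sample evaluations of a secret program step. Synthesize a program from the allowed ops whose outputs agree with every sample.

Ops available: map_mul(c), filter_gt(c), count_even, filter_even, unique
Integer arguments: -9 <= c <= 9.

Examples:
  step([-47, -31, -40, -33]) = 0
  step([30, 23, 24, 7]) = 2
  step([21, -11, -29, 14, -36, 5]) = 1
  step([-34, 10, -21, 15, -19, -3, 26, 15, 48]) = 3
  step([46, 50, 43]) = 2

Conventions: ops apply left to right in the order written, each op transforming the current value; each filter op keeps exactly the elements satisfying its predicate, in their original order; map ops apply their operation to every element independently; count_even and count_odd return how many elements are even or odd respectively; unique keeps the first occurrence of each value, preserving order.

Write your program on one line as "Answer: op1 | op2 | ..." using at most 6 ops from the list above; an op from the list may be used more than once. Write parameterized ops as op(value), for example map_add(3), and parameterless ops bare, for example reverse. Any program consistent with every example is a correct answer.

unique | filter_even | map_mul(6) | map_mul(2) | filter_gt(2) | count_even

Check, running the answer program on each example:
  [-47, -31, -40, -33] -> [-47, -31, -40, -33] -> [-40] -> [-240] -> [-480] -> [] -> 0
  [30, 23, 24, 7] -> [30, 23, 24, 7] -> [30, 24] -> [180, 144] -> [360, 288] -> [360, 288] -> 2
  [21, -11, -29, 14, -36, 5] -> [21, -11, -29, 14, -36, 5] -> [14, -36] -> [84, -216] -> [168, -432] -> [168] -> 1
  [-34, 10, -21, 15, -19, -3, 26, 15, 48] -> [-34, 10, -21, 15, -19, -3, 26, 48] -> [-34, 10, 26, 48] -> [-204, 60, 156, 288] -> [-408, 120, 312, 576] -> [120, 312, 576] -> 3
  [46, 50, 43] -> [46, 50, 43] -> [46, 50] -> [276, 300] -> [552, 600] -> [552, 600] -> 2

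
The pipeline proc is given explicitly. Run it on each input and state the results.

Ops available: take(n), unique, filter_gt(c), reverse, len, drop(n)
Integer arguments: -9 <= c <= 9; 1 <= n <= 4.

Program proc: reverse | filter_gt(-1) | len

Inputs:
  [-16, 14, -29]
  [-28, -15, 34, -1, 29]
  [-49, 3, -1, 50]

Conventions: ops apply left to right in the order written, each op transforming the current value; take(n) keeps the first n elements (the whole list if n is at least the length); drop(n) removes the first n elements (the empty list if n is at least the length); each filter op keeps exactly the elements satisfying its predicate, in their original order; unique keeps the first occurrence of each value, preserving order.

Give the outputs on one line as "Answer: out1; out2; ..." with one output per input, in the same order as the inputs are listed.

Execution, op by op:
  [-16, 14, -29] -> [-29, 14, -16] -> [14] -> 1
  [-28, -15, 34, -1, 29] -> [29, -1, 34, -15, -28] -> [29, 34] -> 2
  [-49, 3, -1, 50] -> [50, -1, 3, -49] -> [50, 3] -> 2

1; 2; 2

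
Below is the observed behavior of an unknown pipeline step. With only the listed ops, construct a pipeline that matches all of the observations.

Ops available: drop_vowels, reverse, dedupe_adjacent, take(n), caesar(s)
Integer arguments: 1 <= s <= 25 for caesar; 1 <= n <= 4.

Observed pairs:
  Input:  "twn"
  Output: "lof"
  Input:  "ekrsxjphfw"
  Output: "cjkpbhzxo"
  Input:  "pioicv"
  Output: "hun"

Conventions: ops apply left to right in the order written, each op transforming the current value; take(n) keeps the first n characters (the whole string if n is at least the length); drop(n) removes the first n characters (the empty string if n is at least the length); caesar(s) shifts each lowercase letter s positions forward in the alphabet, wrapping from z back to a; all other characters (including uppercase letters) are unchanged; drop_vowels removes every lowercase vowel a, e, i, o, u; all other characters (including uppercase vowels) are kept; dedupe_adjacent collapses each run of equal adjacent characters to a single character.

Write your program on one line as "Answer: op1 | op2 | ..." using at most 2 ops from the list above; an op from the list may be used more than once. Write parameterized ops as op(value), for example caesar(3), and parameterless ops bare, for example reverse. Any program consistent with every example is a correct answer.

drop_vowels | caesar(18)

Check, running the answer program on each example:
  "twn" -> "twn" -> "lof"
  "ekrsxjphfw" -> "krsxjphfw" -> "cjkpbhzxo"
  "pioicv" -> "pcv" -> "hun"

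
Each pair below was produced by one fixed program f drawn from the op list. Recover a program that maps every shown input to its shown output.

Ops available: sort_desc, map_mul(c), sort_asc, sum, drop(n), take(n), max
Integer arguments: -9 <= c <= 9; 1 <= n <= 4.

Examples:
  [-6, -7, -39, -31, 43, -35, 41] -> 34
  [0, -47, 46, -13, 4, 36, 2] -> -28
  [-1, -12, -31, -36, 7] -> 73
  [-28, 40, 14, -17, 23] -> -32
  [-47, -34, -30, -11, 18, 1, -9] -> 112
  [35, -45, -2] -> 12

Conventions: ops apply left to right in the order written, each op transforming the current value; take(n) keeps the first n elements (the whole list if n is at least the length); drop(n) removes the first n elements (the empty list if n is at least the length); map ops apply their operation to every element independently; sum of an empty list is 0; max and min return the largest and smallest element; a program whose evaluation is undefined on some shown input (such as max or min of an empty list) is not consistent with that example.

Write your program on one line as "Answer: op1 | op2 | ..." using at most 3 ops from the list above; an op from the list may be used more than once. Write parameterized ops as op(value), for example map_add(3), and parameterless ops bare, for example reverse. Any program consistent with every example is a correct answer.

sort_desc | map_mul(-1) | sum

Check, running the answer program on each example:
  [-6, -7, -39, -31, 43, -35, 41] -> [43, 41, -6, -7, -31, -35, -39] -> [-43, -41, 6, 7, 31, 35, 39] -> 34
  [0, -47, 46, -13, 4, 36, 2] -> [46, 36, 4, 2, 0, -13, -47] -> [-46, -36, -4, -2, 0, 13, 47] -> -28
  [-1, -12, -31, -36, 7] -> [7, -1, -12, -31, -36] -> [-7, 1, 12, 31, 36] -> 73
  [-28, 40, 14, -17, 23] -> [40, 23, 14, -17, -28] -> [-40, -23, -14, 17, 28] -> -32
  [-47, -34, -30, -11, 18, 1, -9] -> [18, 1, -9, -11, -30, -34, -47] -> [-18, -1, 9, 11, 30, 34, 47] -> 112
  [35, -45, -2] -> [35, -2, -45] -> [-35, 2, 45] -> 12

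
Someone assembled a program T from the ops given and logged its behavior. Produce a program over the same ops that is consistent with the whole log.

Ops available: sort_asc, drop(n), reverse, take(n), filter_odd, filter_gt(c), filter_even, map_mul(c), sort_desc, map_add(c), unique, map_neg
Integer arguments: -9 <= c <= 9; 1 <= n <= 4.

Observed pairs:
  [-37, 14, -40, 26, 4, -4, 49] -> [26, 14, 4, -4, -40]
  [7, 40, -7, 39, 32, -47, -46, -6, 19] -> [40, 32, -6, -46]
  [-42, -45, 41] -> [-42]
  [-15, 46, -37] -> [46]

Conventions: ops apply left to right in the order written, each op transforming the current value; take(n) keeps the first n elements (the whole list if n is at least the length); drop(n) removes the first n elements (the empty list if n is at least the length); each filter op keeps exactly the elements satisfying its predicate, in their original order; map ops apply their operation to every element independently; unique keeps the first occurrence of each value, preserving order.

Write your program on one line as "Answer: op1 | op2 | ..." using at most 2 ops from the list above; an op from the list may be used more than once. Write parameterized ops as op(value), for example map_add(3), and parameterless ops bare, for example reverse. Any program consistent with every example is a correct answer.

sort_desc | filter_even

Check, running the answer program on each example:
  [-37, 14, -40, 26, 4, -4, 49] -> [49, 26, 14, 4, -4, -37, -40] -> [26, 14, 4, -4, -40]
  [7, 40, -7, 39, 32, -47, -46, -6, 19] -> [40, 39, 32, 19, 7, -6, -7, -46, -47] -> [40, 32, -6, -46]
  [-42, -45, 41] -> [41, -42, -45] -> [-42]
  [-15, 46, -37] -> [46, -15, -37] -> [46]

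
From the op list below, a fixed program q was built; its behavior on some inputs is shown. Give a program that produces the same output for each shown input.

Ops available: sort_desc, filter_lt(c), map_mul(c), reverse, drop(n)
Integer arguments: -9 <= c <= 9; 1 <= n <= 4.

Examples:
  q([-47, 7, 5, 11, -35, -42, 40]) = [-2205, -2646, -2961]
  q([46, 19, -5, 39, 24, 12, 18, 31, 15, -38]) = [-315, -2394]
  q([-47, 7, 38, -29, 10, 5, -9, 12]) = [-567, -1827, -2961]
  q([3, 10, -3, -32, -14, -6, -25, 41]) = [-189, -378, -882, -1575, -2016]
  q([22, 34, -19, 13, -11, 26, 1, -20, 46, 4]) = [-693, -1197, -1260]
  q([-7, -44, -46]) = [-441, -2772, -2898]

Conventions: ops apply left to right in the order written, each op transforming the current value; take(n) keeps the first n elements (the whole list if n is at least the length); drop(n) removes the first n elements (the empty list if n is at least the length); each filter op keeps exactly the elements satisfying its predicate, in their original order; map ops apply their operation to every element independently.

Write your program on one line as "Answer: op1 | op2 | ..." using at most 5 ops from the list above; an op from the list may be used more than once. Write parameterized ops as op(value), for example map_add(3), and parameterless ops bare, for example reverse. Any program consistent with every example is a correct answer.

map_mul(-9) | reverse | map_mul(-7) | sort_desc | filter_lt(2)

Check, running the answer program on each example:
  [-47, 7, 5, 11, -35, -42, 40] -> [423, -63, -45, -99, 315, 378, -360] -> [-360, 378, 315, -99, -45, -63, 423] -> [2520, -2646, -2205, 693, 315, 441, -2961] -> [2520, 693, 441, 315, -2205, -2646, -2961] -> [-2205, -2646, -2961]
  [46, 19, -5, 39, 24, 12, 18, 31, 15, -38] -> [-414, -171, 45, -351, -216, -108, -162, -279, -135, 342] -> [342, -135, -279, -162, -108, -216, -351, 45, -171, -414] -> [-2394, 945, 1953, 1134, 756, 1512, 2457, -315, 1197, 2898] -> [2898, 2457, 1953, 1512, 1197, 1134, 945, 756, -315, -2394] -> [-315, -2394]
  [-47, 7, 38, -29, 10, 5, -9, 12] -> [423, -63, -342, 261, -90, -45, 81, -108] -> [-108, 81, -45, -90, 261, -342, -63, 423] -> [756, -567, 315, 630, -1827, 2394, 441, -2961] -> [2394, 756, 630, 441, 315, -567, -1827, -2961] -> [-567, -1827, -2961]
  [3, 10, -3, -32, -14, -6, -25, 41] -> [-27, -90, 27, 288, 126, 54, 225, -369] -> [-369, 225, 54, 126, 288, 27, -90, -27] -> [2583, -1575, -378, -882, -2016, -189, 630, 189] -> [2583, 630, 189, -189, -378, -882, -1575, -2016] -> [-189, -378, -882, -1575, -2016]
  [22, 34, -19, 13, -11, 26, 1, -20, 46, 4] -> [-198, -306, 171, -117, 99, -234, -9, 180, -414, -36] -> [-36, -414, 180, -9, -234, 99, -117, 171, -306, -198] -> [252, 2898, -1260, 63, 1638, -693, 819, -1197, 2142, 1386] -> [2898, 2142, 1638, 1386, 819, 252, 63, -693, -1197, -1260] -> [-693, -1197, -1260]
  [-7, -44, -46] -> [63, 396, 414] -> [414, 396, 63] -> [-2898, -2772, -441] -> [-441, -2772, -2898] -> [-441, -2772, -2898]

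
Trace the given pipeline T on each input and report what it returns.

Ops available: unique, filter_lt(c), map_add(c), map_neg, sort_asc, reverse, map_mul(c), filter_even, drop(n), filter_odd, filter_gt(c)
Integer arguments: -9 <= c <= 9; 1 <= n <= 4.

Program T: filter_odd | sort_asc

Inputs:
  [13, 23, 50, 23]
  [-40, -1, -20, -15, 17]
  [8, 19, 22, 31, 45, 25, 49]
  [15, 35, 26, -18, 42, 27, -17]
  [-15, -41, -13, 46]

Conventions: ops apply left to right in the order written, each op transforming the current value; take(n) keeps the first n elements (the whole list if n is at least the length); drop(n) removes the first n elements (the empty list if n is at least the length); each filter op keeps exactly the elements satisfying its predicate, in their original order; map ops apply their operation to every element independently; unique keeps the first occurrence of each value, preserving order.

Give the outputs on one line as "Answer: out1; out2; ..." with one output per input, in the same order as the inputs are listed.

Execution, op by op:
  [13, 23, 50, 23] -> [13, 23, 23] -> [13, 23, 23]
  [-40, -1, -20, -15, 17] -> [-1, -15, 17] -> [-15, -1, 17]
  [8, 19, 22, 31, 45, 25, 49] -> [19, 31, 45, 25, 49] -> [19, 25, 31, 45, 49]
  [15, 35, 26, -18, 42, 27, -17] -> [15, 35, 27, -17] -> [-17, 15, 27, 35]
  [-15, -41, -13, 46] -> [-15, -41, -13] -> [-41, -15, -13]

[13, 23, 23]; [-15, -1, 17]; [19, 25, 31, 45, 49]; [-17, 15, 27, 35]; [-41, -15, -13]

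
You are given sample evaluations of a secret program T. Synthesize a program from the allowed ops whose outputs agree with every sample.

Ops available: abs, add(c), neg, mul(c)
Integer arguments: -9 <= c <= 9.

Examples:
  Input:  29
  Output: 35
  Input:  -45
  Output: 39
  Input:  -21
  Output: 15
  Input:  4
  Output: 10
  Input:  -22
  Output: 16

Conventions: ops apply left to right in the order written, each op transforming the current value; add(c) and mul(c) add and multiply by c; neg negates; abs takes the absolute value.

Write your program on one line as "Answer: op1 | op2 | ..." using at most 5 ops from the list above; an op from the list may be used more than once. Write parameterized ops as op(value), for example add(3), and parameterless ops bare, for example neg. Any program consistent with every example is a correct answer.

neg | add(-6) | neg | abs

Check, running the answer program on each example:
  29 -> -29 -> -35 -> 35 -> 35
  -45 -> 45 -> 39 -> -39 -> 39
  -21 -> 21 -> 15 -> -15 -> 15
  4 -> -4 -> -10 -> 10 -> 10
  -22 -> 22 -> 16 -> -16 -> 16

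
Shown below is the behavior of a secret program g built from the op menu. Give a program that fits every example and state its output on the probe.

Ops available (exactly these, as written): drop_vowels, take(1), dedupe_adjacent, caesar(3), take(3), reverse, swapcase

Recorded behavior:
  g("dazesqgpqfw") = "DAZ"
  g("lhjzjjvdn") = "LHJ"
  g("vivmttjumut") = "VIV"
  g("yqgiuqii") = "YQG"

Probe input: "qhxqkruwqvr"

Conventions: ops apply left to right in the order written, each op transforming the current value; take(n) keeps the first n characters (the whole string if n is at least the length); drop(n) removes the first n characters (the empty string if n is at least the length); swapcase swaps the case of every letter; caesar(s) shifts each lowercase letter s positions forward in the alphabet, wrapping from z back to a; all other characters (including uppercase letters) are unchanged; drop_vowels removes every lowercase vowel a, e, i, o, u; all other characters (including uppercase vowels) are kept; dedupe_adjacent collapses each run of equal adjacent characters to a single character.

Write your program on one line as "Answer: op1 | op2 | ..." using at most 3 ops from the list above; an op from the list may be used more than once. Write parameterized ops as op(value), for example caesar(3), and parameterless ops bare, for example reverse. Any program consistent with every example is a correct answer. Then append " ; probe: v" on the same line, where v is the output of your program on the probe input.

dedupe_adjacent | take(3) | swapcase ; probe: "QHX"

Check, running the answer program on each example:
  "dazesqgpqfw" -> "dazesqgpqfw" -> "daz" -> "DAZ"
  "lhjzjjvdn" -> "lhjzjvdn" -> "lhj" -> "LHJ"
  "vivmttjumut" -> "vivmtjumut" -> "viv" -> "VIV"
  "yqgiuqii" -> "yqgiuqi" -> "yqg" -> "YQG"
  probe: "qhxqkruwqvr" -> "qhxqkruwqvr" -> "qhx" -> "QHX"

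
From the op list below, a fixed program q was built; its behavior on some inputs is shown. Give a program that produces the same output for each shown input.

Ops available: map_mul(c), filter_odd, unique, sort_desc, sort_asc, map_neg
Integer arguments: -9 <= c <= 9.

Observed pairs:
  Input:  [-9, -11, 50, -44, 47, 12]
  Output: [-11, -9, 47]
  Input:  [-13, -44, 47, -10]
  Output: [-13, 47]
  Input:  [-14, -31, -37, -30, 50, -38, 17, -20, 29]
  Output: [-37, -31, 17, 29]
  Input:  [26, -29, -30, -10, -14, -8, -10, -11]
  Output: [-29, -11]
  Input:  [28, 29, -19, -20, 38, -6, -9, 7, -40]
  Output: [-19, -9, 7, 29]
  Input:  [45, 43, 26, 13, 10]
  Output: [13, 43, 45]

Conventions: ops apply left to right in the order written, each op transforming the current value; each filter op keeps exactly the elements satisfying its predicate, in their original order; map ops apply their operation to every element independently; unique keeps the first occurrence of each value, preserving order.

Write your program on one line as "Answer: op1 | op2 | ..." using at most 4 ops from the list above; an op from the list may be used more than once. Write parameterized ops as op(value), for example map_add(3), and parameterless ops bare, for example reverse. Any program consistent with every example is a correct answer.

sort_desc | sort_asc | filter_odd

Check, running the answer program on each example:
  [-9, -11, 50, -44, 47, 12] -> [50, 47, 12, -9, -11, -44] -> [-44, -11, -9, 12, 47, 50] -> [-11, -9, 47]
  [-13, -44, 47, -10] -> [47, -10, -13, -44] -> [-44, -13, -10, 47] -> [-13, 47]
  [-14, -31, -37, -30, 50, -38, 17, -20, 29] -> [50, 29, 17, -14, -20, -30, -31, -37, -38] -> [-38, -37, -31, -30, -20, -14, 17, 29, 50] -> [-37, -31, 17, 29]
  [26, -29, -30, -10, -14, -8, -10, -11] -> [26, -8, -10, -10, -11, -14, -29, -30] -> [-30, -29, -14, -11, -10, -10, -8, 26] -> [-29, -11]
  [28, 29, -19, -20, 38, -6, -9, 7, -40] -> [38, 29, 28, 7, -6, -9, -19, -20, -40] -> [-40, -20, -19, -9, -6, 7, 28, 29, 38] -> [-19, -9, 7, 29]
  [45, 43, 26, 13, 10] -> [45, 43, 26, 13, 10] -> [10, 13, 26, 43, 45] -> [13, 43, 45]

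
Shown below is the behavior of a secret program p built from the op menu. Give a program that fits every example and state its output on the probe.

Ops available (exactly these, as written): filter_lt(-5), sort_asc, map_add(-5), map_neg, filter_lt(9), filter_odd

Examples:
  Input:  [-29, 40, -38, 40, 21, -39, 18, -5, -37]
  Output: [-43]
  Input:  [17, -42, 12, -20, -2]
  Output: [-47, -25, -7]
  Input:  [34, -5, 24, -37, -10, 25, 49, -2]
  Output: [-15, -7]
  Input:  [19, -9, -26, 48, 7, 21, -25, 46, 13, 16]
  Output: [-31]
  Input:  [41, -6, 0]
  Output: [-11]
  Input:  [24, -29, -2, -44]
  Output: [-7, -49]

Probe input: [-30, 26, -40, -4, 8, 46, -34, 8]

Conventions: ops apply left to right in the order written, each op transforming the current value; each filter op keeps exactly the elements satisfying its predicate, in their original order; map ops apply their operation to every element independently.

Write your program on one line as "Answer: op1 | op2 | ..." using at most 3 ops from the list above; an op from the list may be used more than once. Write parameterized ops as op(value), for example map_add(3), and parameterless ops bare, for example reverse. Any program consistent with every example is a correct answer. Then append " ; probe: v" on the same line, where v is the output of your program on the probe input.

map_add(-5) | filter_lt(-5) | filter_odd ; probe: [-35, -45, -9, -39]

Check, running the answer program on each example:
  [-29, 40, -38, 40, 21, -39, 18, -5, -37] -> [-34, 35, -43, 35, 16, -44, 13, -10, -42] -> [-34, -43, -44, -10, -42] -> [-43]
  [17, -42, 12, -20, -2] -> [12, -47, 7, -25, -7] -> [-47, -25, -7] -> [-47, -25, -7]
  [34, -5, 24, -37, -10, 25, 49, -2] -> [29, -10, 19, -42, -15, 20, 44, -7] -> [-10, -42, -15, -7] -> [-15, -7]
  [19, -9, -26, 48, 7, 21, -25, 46, 13, 16] -> [14, -14, -31, 43, 2, 16, -30, 41, 8, 11] -> [-14, -31, -30] -> [-31]
  [41, -6, 0] -> [36, -11, -5] -> [-11] -> [-11]
  [24, -29, -2, -44] -> [19, -34, -7, -49] -> [-34, -7, -49] -> [-7, -49]
  probe: [-30, 26, -40, -4, 8, 46, -34, 8] -> [-35, 21, -45, -9, 3, 41, -39, 3] -> [-35, -45, -9, -39] -> [-35, -45, -9, -39]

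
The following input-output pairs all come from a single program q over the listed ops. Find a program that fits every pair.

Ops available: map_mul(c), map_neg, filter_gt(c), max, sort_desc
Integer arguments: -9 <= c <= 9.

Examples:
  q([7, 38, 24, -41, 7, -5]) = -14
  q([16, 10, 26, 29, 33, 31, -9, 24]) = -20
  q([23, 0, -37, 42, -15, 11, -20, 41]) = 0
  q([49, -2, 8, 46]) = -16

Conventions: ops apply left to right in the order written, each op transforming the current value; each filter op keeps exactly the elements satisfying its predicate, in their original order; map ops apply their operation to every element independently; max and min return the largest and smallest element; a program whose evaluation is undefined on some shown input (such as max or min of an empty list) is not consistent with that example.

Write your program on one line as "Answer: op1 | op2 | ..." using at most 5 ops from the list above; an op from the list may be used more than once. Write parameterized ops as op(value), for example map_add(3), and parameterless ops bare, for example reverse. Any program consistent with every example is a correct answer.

map_mul(2) | filter_gt(-1) | map_neg | max

Check, running the answer program on each example:
  [7, 38, 24, -41, 7, -5] -> [14, 76, 48, -82, 14, -10] -> [14, 76, 48, 14] -> [-14, -76, -48, -14] -> -14
  [16, 10, 26, 29, 33, 31, -9, 24] -> [32, 20, 52, 58, 66, 62, -18, 48] -> [32, 20, 52, 58, 66, 62, 48] -> [-32, -20, -52, -58, -66, -62, -48] -> -20
  [23, 0, -37, 42, -15, 11, -20, 41] -> [46, 0, -74, 84, -30, 22, -40, 82] -> [46, 0, 84, 22, 82] -> [-46, 0, -84, -22, -82] -> 0
  [49, -2, 8, 46] -> [98, -4, 16, 92] -> [98, 16, 92] -> [-98, -16, -92] -> -16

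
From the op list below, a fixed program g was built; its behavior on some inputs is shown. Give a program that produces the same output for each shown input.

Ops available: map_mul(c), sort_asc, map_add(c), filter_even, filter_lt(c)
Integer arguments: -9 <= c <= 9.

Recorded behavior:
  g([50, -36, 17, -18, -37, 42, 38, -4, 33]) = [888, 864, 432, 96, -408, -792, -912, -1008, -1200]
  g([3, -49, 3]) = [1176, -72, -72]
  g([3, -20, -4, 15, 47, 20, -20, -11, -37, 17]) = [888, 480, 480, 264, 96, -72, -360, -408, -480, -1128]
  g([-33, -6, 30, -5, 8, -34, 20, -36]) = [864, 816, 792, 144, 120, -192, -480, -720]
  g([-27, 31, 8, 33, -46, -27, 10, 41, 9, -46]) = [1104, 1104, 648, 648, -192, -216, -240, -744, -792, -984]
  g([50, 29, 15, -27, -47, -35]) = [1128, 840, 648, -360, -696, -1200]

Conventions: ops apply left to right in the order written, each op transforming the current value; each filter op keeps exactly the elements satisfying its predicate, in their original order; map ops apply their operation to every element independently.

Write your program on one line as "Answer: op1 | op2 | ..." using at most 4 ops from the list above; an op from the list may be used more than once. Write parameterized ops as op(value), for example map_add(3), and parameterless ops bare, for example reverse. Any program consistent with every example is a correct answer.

sort_asc | map_mul(-6) | map_mul(4)

Check, running the answer program on each example:
  [50, -36, 17, -18, -37, 42, 38, -4, 33] -> [-37, -36, -18, -4, 17, 33, 38, 42, 50] -> [222, 216, 108, 24, -102, -198, -228, -252, -300] -> [888, 864, 432, 96, -408, -792, -912, -1008, -1200]
  [3, -49, 3] -> [-49, 3, 3] -> [294, -18, -18] -> [1176, -72, -72]
  [3, -20, -4, 15, 47, 20, -20, -11, -37, 17] -> [-37, -20, -20, -11, -4, 3, 15, 17, 20, 47] -> [222, 120, 120, 66, 24, -18, -90, -102, -120, -282] -> [888, 480, 480, 264, 96, -72, -360, -408, -480, -1128]
  [-33, -6, 30, -5, 8, -34, 20, -36] -> [-36, -34, -33, -6, -5, 8, 20, 30] -> [216, 204, 198, 36, 30, -48, -120, -180] -> [864, 816, 792, 144, 120, -192, -480, -720]
  [-27, 31, 8, 33, -46, -27, 10, 41, 9, -46] -> [-46, -46, -27, -27, 8, 9, 10, 31, 33, 41] -> [276, 276, 162, 162, -48, -54, -60, -186, -198, -246] -> [1104, 1104, 648, 648, -192, -216, -240, -744, -792, -984]
  [50, 29, 15, -27, -47, -35] -> [-47, -35, -27, 15, 29, 50] -> [282, 210, 162, -90, -174, -300] -> [1128, 840, 648, -360, -696, -1200]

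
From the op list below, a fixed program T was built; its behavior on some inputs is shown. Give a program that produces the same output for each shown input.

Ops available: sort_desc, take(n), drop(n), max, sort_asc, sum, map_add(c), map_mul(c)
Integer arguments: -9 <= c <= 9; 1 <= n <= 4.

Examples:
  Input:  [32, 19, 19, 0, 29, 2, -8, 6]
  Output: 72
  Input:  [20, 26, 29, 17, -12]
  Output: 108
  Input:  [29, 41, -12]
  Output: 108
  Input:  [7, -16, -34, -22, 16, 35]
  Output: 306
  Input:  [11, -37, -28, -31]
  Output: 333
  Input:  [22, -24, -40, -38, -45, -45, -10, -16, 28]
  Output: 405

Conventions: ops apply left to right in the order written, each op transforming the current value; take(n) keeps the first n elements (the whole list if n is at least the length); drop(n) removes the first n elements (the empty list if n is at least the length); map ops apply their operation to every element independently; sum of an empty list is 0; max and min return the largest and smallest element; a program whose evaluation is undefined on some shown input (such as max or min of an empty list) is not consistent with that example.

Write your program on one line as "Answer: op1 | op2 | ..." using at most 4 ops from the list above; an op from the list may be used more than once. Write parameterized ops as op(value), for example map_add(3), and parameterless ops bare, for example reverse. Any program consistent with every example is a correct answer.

sort_desc | map_mul(-9) | max

Check, running the answer program on each example:
  [32, 19, 19, 0, 29, 2, -8, 6] -> [32, 29, 19, 19, 6, 2, 0, -8] -> [-288, -261, -171, -171, -54, -18, 0, 72] -> 72
  [20, 26, 29, 17, -12] -> [29, 26, 20, 17, -12] -> [-261, -234, -180, -153, 108] -> 108
  [29, 41, -12] -> [41, 29, -12] -> [-369, -261, 108] -> 108
  [7, -16, -34, -22, 16, 35] -> [35, 16, 7, -16, -22, -34] -> [-315, -144, -63, 144, 198, 306] -> 306
  [11, -37, -28, -31] -> [11, -28, -31, -37] -> [-99, 252, 279, 333] -> 333
  [22, -24, -40, -38, -45, -45, -10, -16, 28] -> [28, 22, -10, -16, -24, -38, -40, -45, -45] -> [-252, -198, 90, 144, 216, 342, 360, 405, 405] -> 405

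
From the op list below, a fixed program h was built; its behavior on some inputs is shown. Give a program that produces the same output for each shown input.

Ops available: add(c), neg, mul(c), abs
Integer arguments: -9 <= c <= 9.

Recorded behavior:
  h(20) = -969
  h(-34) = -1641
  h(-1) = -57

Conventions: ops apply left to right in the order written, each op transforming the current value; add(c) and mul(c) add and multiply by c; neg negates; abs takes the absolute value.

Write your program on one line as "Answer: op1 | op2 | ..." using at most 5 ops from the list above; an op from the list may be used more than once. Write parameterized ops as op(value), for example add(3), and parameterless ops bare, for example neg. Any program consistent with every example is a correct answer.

abs | mul(-8) | mul(6) | add(-9)

Check, running the answer program on each example:
  20 -> 20 -> -160 -> -960 -> -969
  -34 -> 34 -> -272 -> -1632 -> -1641
  -1 -> 1 -> -8 -> -48 -> -57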